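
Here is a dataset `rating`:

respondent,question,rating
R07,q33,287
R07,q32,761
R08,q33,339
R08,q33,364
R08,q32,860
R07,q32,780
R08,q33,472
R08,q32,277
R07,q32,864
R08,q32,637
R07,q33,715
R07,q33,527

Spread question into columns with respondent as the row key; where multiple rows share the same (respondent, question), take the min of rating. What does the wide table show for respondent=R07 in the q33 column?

Rows with respondent=R07 and question=q33: rating values are 287, 715, 527.
min(287, 715, 527) = 287.

287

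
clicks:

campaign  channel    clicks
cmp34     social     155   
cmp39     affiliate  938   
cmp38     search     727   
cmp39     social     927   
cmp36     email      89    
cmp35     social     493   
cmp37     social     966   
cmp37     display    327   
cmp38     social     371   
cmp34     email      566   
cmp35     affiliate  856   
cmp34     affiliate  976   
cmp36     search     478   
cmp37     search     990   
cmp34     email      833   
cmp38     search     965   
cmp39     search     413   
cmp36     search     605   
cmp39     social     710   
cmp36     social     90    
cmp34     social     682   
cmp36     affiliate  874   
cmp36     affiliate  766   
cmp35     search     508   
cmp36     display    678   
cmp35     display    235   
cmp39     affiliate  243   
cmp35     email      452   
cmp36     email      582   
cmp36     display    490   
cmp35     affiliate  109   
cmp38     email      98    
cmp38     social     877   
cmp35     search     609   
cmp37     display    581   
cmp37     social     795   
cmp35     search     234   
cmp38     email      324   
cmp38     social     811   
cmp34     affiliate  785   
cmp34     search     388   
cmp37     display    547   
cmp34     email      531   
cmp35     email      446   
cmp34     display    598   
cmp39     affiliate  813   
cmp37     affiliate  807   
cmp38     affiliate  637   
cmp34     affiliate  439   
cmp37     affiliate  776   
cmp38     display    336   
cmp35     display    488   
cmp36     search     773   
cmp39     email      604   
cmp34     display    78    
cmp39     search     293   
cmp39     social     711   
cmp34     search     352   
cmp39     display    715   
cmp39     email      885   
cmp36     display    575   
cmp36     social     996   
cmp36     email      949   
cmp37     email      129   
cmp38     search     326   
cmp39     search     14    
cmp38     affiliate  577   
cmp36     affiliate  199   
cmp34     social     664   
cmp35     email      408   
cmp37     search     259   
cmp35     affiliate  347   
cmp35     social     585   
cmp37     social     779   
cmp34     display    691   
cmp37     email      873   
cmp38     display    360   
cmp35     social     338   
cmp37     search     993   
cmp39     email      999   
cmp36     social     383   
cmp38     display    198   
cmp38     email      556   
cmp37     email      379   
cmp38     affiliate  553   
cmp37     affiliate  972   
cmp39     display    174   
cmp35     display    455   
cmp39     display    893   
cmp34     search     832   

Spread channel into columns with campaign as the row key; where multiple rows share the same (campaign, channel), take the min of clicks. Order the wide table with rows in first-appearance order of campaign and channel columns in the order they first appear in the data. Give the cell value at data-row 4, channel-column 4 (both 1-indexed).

With rows in first-appearance order of campaign, row 4 is campaign=cmp36. channel columns in first-appearance order: social, affiliate, search, email, display; column 4 is email.
Long rows with campaign=cmp36, channel=email: min(89, 582, 949) = 89.

89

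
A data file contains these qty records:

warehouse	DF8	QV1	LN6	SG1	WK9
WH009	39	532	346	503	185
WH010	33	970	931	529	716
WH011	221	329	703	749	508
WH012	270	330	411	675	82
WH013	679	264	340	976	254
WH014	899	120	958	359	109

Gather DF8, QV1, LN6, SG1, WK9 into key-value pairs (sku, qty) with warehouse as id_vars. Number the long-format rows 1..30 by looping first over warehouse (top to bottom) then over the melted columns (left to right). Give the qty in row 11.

221

30 rows total (6 × 5). Row 11: index ⌊(11-1)/5⌋ = 2 into warehouse → WH011; (11-1) mod 5 = 0 into the melted columns → DF8.
So row 11 is (WH011, DF8, 221); qty = 221.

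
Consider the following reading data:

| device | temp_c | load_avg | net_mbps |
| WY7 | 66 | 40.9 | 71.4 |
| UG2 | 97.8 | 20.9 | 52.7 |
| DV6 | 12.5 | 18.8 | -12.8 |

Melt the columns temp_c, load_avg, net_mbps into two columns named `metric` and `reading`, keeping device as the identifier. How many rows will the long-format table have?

3 device values × 3 melted columns = 9 rows.

9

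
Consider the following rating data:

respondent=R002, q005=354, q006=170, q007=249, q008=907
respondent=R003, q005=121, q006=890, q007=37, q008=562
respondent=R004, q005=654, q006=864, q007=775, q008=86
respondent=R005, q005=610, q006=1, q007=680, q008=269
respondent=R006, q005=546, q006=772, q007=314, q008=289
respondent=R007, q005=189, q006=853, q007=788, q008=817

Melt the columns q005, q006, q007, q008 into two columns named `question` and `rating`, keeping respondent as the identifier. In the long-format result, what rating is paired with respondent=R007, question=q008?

Unpivoting turns each (respondent, wide-column) pair into one long row.
The wide cell at row R007, column q008 holds 817, so the long row (R007, q008) has rating=817.

817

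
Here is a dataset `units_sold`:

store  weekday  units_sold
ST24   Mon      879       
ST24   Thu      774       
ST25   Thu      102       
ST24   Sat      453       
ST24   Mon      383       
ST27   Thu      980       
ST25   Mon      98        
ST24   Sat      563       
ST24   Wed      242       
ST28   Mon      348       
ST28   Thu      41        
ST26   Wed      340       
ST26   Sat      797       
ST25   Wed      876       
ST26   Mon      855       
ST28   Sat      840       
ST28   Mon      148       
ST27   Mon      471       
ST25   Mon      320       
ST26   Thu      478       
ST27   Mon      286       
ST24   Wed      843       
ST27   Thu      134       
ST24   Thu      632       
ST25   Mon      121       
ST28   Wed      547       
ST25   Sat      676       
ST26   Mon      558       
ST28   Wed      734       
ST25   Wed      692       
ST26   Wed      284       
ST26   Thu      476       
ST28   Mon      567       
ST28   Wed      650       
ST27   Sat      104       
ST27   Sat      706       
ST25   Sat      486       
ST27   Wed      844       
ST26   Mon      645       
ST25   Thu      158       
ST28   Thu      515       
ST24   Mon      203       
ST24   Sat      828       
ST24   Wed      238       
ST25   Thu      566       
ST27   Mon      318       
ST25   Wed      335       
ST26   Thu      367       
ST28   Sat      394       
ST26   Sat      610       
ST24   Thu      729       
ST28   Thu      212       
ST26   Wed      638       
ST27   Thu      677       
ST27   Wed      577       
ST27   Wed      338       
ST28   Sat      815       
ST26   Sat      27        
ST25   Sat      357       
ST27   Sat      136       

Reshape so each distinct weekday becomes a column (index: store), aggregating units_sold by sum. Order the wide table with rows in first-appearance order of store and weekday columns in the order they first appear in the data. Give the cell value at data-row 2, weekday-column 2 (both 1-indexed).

With rows in first-appearance order of store, row 2 is store=ST25. weekday columns in first-appearance order: Mon, Thu, Sat, Wed; column 2 is Thu.
Long rows with store=ST25, weekday=Thu: 102 + 158 + 566 = 826.

826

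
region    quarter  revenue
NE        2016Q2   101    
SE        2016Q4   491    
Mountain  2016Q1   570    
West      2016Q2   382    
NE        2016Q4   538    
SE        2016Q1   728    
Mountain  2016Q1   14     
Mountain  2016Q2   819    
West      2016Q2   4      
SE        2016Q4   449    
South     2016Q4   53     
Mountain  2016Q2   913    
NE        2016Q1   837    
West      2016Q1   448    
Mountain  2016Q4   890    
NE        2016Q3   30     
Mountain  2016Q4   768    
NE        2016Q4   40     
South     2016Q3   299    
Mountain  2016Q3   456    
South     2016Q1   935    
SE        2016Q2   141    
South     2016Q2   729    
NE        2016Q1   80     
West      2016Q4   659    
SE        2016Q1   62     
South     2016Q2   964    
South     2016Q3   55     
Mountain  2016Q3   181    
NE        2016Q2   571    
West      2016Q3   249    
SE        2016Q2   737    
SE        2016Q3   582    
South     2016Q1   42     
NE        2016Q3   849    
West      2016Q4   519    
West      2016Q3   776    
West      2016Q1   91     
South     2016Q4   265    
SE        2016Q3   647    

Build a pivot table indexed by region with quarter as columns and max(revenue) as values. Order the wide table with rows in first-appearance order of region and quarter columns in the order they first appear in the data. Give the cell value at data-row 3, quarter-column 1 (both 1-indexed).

913

With rows in first-appearance order of region, row 3 is region=Mountain. quarter columns in first-appearance order: 2016Q2, 2016Q4, 2016Q1, 2016Q3; column 1 is 2016Q2.
Long rows with region=Mountain, quarter=2016Q2: max(819, 913) = 913.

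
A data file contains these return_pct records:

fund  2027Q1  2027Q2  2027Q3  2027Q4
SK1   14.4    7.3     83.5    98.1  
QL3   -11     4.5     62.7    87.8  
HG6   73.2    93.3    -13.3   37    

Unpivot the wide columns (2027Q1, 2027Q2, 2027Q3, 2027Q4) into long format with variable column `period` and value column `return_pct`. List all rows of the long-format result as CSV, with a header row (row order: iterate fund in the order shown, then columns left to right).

fund,period,return_pct
SK1,2027Q1,14.4
SK1,2027Q2,7.3
SK1,2027Q3,83.5
SK1,2027Q4,98.1
QL3,2027Q1,-11
QL3,2027Q2,4.5
QL3,2027Q3,62.7
QL3,2027Q4,87.8
HG6,2027Q1,73.2
HG6,2027Q2,93.3
HG6,2027Q3,-13.3
HG6,2027Q4,37

Each (fund, column) pair becomes one row: 3 × 4 = 12 rows.
For example, (SK1, 2027Q1) → return_pct=14.4.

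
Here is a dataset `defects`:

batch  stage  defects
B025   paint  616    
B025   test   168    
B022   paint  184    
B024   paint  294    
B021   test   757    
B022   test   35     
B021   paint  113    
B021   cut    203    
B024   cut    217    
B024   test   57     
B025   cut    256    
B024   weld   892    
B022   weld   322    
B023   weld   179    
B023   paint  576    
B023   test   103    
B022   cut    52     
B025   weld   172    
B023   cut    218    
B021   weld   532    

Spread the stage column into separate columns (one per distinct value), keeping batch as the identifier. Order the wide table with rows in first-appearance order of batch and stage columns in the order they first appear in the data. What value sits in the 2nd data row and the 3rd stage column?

With rows in first-appearance order of batch, row 2 is batch=B022. stage columns in first-appearance order: paint, test, cut, weld; column 3 is cut.
Long rows with batch=B022, stage=cut: defects = 52.

52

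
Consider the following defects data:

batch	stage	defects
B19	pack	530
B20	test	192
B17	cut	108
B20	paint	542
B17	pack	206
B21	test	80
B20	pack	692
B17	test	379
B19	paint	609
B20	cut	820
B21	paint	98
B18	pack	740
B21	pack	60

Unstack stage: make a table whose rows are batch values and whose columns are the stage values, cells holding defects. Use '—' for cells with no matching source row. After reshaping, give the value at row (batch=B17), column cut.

The long row with batch=B17, stage=cut has defects=108.

108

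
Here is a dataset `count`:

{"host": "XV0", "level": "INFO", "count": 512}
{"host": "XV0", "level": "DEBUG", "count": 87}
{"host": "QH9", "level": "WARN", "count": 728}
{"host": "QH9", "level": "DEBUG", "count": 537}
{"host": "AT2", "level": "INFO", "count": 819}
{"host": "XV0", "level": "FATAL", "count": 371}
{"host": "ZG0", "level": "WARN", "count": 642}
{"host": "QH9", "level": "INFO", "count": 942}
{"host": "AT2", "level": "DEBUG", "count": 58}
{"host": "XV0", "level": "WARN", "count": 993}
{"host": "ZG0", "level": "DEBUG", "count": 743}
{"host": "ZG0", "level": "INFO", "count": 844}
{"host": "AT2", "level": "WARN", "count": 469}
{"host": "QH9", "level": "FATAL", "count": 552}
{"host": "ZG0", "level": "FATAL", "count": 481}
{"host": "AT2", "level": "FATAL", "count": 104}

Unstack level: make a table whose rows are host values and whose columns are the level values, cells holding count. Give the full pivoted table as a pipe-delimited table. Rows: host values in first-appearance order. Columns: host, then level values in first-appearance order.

| host | INFO | DEBUG | WARN | FATAL |
| XV0 | 512 | 87 | 993 | 371 |
| QH9 | 942 | 537 | 728 | 552 |
| AT2 | 819 | 58 | 469 | 104 |
| ZG0 | 844 | 743 | 642 | 481 |

Columns: host plus the 4 distinct level values (INFO, DEBUG, WARN, FATAL).
For example, row XV0 column INFO takes count=512 from the long row (XV0, INFO).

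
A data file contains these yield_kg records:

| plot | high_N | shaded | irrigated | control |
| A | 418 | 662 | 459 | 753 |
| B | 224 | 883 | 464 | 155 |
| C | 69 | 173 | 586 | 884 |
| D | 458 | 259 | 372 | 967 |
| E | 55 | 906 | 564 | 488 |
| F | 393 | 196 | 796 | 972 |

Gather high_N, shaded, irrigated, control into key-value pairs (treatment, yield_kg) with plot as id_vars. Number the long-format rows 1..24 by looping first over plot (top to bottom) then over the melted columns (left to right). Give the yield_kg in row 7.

24 rows total (6 × 4). Row 7: index ⌊(7-1)/4⌋ = 1 into plot → B; (7-1) mod 4 = 2 into the melted columns → irrigated.
So row 7 is (B, irrigated, 464); yield_kg = 464.

464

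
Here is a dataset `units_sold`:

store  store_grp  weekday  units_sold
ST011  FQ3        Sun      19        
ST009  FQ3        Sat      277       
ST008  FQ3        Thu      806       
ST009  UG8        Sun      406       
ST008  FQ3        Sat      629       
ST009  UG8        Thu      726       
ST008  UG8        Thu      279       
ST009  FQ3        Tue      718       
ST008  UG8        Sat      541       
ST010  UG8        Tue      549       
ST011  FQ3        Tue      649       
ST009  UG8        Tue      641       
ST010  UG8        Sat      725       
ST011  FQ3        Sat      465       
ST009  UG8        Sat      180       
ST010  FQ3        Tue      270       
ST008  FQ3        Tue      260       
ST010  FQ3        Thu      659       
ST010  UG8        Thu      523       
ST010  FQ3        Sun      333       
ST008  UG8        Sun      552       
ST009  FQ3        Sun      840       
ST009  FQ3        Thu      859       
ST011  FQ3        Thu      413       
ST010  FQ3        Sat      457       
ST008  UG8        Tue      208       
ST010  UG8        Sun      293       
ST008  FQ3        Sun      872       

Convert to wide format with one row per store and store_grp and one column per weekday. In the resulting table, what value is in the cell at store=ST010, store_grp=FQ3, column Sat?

457

Wide layout: rows indexed by store and store_grp, columns are the 4 distinct weekday values (Sun, Sat, Thu, Tue).
Cell (store=ST010, store_grp=FQ3, weekday=Sat) draws from the long row where store=ST010, store_grp=FQ3 and weekday=Sat, which has units_sold=457.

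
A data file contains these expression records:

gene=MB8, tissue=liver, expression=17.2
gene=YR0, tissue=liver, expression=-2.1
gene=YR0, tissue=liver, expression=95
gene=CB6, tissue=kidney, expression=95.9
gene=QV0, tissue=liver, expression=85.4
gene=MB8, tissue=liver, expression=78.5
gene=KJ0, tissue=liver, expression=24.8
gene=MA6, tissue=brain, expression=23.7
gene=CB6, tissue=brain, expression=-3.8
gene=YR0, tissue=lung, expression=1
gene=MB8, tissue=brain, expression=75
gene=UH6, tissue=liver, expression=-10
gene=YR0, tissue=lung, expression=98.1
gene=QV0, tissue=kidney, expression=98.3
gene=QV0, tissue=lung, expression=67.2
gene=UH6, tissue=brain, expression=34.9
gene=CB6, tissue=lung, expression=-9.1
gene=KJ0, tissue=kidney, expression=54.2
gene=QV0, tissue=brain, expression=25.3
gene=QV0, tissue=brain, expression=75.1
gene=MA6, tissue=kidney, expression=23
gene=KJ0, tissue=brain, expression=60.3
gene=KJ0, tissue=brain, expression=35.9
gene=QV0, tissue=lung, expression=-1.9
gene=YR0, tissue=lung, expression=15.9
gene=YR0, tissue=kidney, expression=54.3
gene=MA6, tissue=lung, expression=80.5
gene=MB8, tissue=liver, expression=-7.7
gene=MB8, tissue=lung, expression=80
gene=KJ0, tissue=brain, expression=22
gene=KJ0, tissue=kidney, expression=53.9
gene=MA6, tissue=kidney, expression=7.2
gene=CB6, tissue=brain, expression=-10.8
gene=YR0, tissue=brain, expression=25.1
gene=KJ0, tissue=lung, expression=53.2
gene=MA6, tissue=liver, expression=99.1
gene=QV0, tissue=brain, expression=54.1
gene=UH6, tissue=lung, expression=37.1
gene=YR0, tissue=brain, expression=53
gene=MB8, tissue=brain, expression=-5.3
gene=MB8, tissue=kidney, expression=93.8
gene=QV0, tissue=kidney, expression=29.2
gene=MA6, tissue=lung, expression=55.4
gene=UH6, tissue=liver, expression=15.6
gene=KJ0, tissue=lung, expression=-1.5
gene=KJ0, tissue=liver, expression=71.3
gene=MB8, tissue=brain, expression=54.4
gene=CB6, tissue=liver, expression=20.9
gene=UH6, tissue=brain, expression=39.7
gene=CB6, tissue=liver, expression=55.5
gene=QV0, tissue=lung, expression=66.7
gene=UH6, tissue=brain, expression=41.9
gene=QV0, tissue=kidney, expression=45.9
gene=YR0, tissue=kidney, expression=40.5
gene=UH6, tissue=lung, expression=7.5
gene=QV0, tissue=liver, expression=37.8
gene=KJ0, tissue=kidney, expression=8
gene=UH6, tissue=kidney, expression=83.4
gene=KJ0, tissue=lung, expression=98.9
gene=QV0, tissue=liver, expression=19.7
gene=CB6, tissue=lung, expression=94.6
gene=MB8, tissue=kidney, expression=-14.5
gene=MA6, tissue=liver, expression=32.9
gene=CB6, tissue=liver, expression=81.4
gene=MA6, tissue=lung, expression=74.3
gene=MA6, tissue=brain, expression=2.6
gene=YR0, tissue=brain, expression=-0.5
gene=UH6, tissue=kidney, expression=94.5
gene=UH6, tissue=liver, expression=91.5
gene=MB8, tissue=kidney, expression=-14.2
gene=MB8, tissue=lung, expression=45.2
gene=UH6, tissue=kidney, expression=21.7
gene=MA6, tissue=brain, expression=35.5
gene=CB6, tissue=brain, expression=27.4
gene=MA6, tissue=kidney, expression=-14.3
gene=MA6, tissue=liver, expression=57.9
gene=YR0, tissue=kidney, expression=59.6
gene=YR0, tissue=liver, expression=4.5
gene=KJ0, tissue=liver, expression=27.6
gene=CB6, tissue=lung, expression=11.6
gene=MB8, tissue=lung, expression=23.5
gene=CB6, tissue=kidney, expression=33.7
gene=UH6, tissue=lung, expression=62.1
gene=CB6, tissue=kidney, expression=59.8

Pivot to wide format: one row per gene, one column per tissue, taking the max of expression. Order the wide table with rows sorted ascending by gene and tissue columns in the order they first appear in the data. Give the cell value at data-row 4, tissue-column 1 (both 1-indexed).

With rows sorted ascending by gene, row 4 is gene=MB8. tissue columns in first-appearance order: liver, kidney, brain, lung; column 1 is liver.
Long rows with gene=MB8, tissue=liver: max(17.2, 78.5, -7.7) = 78.5.

78.5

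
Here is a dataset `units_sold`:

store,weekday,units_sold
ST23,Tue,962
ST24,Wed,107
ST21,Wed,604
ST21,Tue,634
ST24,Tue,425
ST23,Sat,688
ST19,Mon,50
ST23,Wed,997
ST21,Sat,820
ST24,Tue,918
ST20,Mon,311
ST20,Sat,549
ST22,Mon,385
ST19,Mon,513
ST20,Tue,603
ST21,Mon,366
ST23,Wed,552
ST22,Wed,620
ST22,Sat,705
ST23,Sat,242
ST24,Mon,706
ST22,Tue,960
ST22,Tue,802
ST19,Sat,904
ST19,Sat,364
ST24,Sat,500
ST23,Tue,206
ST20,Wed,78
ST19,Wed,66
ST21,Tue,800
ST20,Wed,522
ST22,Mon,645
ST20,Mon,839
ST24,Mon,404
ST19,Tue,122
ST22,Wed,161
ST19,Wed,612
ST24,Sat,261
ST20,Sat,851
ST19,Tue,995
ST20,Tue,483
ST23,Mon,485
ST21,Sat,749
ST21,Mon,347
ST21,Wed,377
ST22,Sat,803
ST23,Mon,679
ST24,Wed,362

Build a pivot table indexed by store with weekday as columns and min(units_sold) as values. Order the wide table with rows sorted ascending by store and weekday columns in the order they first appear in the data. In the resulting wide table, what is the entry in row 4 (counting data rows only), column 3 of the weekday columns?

705

With rows sorted ascending by store, row 4 is store=ST22. weekday columns in first-appearance order: Tue, Wed, Sat, Mon; column 3 is Sat.
Long rows with store=ST22, weekday=Sat: min(705, 803) = 705.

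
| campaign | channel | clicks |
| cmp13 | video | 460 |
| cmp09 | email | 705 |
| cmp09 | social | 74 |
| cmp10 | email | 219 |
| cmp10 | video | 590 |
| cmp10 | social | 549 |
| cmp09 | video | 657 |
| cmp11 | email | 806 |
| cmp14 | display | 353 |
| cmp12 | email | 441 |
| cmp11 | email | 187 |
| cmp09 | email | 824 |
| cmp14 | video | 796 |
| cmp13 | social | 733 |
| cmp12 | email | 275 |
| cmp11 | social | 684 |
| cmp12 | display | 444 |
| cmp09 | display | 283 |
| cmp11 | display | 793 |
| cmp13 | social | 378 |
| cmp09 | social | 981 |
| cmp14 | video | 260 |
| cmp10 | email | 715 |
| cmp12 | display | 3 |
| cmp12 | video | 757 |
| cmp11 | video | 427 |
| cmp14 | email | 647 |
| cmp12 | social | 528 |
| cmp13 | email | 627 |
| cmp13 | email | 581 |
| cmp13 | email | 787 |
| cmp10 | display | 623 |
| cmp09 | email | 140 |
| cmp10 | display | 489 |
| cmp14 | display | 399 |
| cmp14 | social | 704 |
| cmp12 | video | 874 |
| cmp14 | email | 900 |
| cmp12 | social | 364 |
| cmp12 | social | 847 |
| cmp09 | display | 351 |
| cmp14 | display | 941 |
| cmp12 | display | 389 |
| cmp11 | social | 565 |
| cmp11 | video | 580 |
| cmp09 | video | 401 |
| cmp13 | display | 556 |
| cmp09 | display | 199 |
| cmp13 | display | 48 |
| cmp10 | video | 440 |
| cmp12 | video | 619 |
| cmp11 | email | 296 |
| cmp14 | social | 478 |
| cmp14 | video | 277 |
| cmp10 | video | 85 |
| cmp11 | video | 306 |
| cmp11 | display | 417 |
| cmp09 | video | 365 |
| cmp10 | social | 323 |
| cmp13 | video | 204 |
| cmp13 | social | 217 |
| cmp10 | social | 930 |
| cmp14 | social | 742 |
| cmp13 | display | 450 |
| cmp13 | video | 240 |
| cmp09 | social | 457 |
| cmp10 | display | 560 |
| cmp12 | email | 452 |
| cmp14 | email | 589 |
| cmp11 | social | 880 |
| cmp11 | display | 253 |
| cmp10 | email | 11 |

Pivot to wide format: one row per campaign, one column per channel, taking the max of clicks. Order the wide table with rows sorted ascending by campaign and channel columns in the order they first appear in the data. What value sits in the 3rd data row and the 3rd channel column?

880

With rows sorted ascending by campaign, row 3 is campaign=cmp11. channel columns in first-appearance order: video, email, social, display; column 3 is social.
Long rows with campaign=cmp11, channel=social: max(684, 565, 880) = 880.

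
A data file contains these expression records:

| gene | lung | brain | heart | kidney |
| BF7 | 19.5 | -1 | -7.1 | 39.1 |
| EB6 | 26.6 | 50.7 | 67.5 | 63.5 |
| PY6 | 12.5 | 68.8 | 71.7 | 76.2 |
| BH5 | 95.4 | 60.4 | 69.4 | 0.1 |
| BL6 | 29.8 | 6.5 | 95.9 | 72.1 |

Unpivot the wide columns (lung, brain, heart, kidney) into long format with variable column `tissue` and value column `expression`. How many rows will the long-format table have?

5 gene values × 4 melted columns = 20 rows.

20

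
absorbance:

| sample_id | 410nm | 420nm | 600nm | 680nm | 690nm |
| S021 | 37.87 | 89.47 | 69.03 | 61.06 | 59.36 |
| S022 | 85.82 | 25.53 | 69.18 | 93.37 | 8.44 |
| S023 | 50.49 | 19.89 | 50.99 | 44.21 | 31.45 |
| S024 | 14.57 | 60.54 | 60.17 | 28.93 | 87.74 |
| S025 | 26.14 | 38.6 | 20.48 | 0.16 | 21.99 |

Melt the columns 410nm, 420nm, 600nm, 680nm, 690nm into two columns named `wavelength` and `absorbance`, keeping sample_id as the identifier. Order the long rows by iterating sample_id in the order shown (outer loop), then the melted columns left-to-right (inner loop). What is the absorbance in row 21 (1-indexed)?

26.14

25 rows total (5 × 5). Row 21: index ⌊(21-1)/5⌋ = 4 into sample_id → S025; (21-1) mod 5 = 0 into the melted columns → 410nm.
So row 21 is (S025, 410nm, 26.14); absorbance = 26.14.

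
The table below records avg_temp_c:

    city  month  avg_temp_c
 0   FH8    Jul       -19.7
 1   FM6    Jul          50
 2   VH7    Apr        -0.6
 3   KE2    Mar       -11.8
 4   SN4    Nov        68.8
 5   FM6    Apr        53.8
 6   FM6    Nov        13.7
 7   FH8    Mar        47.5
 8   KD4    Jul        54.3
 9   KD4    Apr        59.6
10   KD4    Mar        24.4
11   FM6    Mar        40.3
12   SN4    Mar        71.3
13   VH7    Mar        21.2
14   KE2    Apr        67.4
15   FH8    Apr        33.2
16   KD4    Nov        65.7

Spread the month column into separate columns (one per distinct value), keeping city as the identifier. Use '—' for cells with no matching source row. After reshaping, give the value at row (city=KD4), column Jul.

54.3

The long row with city=KD4, month=Jul has avg_temp_c=54.3.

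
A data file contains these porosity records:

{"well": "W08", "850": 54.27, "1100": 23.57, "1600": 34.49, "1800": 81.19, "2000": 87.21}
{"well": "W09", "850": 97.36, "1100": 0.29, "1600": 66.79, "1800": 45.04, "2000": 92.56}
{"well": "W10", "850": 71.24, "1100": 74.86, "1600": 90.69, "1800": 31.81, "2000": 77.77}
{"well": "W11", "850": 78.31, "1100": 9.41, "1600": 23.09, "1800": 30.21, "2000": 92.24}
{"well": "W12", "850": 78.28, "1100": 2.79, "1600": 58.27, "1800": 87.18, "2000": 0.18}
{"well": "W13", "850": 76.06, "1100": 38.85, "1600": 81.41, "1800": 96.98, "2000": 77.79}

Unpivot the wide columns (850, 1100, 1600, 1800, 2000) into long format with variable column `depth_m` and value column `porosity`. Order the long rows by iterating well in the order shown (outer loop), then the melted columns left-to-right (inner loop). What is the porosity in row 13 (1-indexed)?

90.69

30 rows total (6 × 5). Row 13: index ⌊(13-1)/5⌋ = 2 into well → W10; (13-1) mod 5 = 2 into the melted columns → 1600.
So row 13 is (W10, 1600, 90.69); porosity = 90.69.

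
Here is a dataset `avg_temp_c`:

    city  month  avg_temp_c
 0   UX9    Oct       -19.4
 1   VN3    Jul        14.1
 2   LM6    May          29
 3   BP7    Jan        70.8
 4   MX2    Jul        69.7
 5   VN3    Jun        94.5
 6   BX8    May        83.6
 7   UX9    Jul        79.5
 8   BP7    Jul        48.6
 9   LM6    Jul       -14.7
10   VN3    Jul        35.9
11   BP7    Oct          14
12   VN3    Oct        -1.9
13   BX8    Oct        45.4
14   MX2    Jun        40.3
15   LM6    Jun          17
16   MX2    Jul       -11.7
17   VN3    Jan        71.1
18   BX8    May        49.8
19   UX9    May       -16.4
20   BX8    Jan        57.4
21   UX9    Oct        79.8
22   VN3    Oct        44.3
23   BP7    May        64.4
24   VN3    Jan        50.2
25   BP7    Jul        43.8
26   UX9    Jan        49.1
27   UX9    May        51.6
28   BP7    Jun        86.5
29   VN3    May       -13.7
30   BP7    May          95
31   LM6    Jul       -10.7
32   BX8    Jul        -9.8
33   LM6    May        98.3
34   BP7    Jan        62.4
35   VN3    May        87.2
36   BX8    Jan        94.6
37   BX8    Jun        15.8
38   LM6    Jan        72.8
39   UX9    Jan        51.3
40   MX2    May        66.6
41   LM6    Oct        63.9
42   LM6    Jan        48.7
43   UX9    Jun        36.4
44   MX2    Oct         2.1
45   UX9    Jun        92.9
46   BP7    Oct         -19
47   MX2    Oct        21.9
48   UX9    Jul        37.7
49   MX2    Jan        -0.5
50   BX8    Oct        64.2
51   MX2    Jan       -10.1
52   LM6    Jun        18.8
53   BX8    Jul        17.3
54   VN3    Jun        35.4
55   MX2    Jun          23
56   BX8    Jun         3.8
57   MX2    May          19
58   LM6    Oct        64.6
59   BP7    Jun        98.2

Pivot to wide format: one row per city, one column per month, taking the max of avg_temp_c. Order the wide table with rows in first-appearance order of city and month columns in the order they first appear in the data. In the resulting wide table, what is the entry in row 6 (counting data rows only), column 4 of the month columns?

94.6

With rows in first-appearance order of city, row 6 is city=BX8. month columns in first-appearance order: Oct, Jul, May, Jan, Jun; column 4 is Jan.
Long rows with city=BX8, month=Jan: max(57.4, 94.6) = 94.6.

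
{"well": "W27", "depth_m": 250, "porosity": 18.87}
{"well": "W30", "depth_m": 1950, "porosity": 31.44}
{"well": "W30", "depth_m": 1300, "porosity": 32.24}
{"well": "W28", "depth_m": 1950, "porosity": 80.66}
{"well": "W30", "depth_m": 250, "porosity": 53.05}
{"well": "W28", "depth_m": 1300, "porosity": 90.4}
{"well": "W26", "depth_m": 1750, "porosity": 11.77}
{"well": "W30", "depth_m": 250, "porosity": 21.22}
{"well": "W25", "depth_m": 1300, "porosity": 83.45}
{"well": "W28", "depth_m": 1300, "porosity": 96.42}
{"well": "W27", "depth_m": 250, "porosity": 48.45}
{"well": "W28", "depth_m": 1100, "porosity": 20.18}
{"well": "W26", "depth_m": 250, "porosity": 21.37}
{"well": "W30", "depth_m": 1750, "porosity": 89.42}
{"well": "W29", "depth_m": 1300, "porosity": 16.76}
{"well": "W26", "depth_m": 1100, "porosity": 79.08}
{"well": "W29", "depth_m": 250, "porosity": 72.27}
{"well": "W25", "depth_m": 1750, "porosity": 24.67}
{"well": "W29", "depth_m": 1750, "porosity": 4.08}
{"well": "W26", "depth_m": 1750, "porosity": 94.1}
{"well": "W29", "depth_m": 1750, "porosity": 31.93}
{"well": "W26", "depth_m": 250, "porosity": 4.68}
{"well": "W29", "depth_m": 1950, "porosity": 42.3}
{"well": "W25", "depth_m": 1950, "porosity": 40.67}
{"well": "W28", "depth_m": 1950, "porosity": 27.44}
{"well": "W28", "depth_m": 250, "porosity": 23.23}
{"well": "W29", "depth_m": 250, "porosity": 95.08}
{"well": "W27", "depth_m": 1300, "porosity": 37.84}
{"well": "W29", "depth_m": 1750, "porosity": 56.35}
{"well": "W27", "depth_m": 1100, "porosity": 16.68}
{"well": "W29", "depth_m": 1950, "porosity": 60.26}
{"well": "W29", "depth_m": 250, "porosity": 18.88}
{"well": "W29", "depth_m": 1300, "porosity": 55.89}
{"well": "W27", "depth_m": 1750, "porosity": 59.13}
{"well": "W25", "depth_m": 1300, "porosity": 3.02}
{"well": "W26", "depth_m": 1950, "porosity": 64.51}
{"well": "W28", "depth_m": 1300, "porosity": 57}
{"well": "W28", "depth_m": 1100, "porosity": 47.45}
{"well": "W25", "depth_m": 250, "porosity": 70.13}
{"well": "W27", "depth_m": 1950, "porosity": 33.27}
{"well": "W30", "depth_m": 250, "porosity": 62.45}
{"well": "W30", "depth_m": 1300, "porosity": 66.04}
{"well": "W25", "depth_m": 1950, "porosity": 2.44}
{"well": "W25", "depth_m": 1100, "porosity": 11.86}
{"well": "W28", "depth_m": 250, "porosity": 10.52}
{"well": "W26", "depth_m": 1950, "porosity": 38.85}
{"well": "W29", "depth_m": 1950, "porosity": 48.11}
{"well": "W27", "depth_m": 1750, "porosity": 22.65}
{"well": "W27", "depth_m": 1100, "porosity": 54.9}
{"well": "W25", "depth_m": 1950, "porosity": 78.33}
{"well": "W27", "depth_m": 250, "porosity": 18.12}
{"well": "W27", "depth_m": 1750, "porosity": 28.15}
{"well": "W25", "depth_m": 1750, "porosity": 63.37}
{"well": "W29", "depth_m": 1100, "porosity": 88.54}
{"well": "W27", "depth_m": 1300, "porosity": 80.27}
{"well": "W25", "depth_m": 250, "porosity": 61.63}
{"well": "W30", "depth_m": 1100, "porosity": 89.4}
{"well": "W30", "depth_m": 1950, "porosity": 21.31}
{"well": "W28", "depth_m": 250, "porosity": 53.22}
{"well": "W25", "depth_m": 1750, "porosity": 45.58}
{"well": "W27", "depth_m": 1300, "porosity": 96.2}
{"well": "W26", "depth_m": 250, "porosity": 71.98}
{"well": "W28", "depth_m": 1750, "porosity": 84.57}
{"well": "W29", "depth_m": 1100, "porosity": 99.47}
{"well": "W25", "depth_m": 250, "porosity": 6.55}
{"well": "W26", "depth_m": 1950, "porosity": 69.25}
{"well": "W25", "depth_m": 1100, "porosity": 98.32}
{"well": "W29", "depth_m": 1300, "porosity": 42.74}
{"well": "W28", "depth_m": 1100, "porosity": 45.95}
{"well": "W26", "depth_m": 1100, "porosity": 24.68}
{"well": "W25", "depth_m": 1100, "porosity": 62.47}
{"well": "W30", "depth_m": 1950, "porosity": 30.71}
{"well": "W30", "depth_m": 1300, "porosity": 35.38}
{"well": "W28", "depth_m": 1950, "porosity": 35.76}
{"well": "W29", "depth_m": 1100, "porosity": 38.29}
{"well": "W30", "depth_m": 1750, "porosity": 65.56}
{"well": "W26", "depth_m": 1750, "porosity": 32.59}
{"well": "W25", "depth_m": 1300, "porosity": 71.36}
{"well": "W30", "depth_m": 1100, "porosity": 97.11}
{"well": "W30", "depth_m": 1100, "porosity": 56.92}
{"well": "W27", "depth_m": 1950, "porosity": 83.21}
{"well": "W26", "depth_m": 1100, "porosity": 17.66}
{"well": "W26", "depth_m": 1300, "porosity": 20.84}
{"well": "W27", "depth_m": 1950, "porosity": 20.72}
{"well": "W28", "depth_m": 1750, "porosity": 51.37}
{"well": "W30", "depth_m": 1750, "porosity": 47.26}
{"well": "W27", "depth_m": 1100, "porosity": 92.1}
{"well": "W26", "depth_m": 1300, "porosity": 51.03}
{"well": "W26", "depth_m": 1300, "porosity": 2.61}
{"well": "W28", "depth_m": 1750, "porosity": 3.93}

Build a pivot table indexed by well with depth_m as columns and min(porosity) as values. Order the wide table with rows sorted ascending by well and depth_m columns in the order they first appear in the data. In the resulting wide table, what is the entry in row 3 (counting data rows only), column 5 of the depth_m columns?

16.68

With rows sorted ascending by well, row 3 is well=W27. depth_m columns in first-appearance order: 250, 1950, 1300, 1750, 1100; column 5 is 1100.
Long rows with well=W27, depth_m=1100: min(16.68, 54.9, 92.1) = 16.68.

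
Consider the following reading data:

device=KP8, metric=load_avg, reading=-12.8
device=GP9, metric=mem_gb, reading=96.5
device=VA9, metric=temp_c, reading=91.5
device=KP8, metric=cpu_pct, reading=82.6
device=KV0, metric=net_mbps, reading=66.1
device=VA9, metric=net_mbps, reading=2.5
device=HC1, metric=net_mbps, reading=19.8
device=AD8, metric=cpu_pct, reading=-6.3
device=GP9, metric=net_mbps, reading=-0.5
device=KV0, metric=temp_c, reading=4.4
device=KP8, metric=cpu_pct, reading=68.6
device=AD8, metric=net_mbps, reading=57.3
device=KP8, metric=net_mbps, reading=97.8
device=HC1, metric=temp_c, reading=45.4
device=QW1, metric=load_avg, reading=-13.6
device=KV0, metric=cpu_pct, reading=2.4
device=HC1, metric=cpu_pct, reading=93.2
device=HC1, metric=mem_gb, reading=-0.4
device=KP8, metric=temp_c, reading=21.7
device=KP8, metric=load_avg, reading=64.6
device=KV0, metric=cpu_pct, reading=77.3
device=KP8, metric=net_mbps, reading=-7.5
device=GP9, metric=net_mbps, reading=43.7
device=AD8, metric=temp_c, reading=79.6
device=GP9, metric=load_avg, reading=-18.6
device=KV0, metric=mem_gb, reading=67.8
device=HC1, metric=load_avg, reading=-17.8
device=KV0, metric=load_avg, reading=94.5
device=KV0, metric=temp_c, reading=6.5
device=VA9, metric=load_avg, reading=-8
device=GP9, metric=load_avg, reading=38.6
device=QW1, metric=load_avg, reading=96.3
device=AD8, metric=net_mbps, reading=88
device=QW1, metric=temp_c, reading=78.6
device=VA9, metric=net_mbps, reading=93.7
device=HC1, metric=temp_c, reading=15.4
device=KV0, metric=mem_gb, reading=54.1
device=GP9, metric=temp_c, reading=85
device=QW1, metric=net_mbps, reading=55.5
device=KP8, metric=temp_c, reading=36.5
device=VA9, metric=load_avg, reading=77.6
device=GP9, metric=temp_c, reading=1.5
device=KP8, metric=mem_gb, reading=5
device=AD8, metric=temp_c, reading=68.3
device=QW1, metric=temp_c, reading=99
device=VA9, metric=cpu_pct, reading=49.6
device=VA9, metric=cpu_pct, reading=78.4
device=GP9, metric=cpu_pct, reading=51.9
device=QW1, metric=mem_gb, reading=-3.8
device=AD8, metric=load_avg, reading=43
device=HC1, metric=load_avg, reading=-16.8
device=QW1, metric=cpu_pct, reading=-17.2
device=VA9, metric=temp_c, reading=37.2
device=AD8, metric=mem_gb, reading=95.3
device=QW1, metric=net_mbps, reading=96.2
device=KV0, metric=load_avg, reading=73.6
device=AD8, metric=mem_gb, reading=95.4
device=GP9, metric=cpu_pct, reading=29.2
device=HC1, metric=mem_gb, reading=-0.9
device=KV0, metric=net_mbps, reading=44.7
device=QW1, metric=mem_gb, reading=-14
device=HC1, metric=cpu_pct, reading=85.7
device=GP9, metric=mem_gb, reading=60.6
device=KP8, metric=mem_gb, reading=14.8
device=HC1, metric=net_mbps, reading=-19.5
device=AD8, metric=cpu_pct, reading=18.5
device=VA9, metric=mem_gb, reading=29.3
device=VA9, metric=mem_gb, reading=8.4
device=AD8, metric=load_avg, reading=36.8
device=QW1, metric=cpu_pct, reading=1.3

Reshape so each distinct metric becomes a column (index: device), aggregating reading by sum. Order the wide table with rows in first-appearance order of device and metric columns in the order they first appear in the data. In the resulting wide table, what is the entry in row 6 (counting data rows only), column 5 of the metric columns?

145.3

With rows in first-appearance order of device, row 6 is device=AD8. metric columns in first-appearance order: load_avg, mem_gb, temp_c, cpu_pct, net_mbps; column 5 is net_mbps.
Long rows with device=AD8, metric=net_mbps: 57.3 + 88 = 145.3.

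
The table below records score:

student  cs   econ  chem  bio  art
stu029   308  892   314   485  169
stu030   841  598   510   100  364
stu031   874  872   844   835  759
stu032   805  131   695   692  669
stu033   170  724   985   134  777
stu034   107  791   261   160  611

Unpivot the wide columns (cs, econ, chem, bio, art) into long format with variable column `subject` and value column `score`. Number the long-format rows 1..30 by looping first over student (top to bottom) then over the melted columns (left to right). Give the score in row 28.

261

30 rows total (6 × 5). Row 28: index ⌊(28-1)/5⌋ = 5 into student → stu034; (28-1) mod 5 = 2 into the melted columns → chem.
So row 28 is (stu034, chem, 261); score = 261.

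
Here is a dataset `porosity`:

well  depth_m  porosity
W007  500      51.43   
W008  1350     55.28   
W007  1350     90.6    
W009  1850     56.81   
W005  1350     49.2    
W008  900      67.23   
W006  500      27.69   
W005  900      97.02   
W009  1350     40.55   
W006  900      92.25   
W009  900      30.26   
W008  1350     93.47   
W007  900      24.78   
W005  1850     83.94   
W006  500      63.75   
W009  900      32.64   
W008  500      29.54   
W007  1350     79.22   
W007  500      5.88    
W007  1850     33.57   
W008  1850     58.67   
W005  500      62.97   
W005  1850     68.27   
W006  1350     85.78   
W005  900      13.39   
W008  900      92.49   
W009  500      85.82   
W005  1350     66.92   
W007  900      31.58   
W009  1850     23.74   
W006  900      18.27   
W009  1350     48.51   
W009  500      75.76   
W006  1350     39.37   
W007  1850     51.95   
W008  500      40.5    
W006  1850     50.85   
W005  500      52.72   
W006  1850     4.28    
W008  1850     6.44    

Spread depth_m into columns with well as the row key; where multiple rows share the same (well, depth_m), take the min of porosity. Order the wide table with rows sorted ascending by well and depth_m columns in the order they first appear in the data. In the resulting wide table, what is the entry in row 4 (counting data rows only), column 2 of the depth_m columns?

With rows sorted ascending by well, row 4 is well=W008. depth_m columns in first-appearance order: 500, 1350, 1850, 900; column 2 is 1350.
Long rows with well=W008, depth_m=1350: min(55.28, 93.47) = 55.28.

55.28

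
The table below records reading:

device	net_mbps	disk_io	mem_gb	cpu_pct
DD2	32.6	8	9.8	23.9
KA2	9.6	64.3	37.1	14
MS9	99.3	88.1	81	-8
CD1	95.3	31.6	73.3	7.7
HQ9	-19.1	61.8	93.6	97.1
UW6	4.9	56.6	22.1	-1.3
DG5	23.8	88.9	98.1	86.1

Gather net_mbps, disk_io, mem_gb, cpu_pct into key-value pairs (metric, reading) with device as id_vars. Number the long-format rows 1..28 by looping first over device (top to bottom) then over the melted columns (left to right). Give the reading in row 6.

28 rows total (7 × 4). Row 6: index ⌊(6-1)/4⌋ = 1 into device → KA2; (6-1) mod 4 = 1 into the melted columns → disk_io.
So row 6 is (KA2, disk_io, 64.3); reading = 64.3.

64.3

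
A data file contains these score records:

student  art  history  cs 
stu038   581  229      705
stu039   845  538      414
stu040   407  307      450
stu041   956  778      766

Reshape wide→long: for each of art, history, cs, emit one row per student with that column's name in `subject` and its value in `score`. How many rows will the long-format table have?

4 student values × 3 melted columns = 12 rows.

12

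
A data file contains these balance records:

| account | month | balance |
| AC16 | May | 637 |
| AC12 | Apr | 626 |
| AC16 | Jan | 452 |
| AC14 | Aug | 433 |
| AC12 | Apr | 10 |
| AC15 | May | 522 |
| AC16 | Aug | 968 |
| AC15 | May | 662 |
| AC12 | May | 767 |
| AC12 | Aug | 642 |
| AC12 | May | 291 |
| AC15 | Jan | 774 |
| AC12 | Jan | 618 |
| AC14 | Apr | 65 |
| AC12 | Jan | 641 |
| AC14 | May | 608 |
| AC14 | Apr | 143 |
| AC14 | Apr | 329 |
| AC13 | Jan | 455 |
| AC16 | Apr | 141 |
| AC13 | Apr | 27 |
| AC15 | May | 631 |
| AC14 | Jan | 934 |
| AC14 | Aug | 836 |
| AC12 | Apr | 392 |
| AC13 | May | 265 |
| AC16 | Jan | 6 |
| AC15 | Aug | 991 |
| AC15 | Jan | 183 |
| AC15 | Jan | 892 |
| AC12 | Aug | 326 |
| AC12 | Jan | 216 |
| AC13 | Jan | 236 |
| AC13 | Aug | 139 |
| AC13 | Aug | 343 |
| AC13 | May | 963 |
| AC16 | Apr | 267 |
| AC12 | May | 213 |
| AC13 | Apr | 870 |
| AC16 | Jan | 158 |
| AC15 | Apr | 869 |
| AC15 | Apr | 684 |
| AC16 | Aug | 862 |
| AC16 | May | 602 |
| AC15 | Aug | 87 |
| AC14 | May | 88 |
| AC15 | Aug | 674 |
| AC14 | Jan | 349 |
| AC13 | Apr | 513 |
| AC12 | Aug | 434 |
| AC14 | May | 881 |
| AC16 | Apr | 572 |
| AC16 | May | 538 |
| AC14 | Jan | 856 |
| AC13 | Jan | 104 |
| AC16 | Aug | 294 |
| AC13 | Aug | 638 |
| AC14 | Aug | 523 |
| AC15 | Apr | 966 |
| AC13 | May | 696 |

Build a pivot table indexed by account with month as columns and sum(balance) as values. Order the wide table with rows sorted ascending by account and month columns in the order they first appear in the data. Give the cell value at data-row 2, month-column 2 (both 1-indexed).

1410

With rows sorted ascending by account, row 2 is account=AC13. month columns in first-appearance order: May, Apr, Jan, Aug; column 2 is Apr.
Long rows with account=AC13, month=Apr: 27 + 870 + 513 = 1410.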